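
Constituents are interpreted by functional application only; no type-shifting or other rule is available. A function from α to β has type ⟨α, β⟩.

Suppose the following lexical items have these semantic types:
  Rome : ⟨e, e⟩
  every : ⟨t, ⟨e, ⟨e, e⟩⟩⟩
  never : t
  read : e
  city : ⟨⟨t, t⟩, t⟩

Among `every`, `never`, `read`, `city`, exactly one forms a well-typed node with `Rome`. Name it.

every : ⟨t, ⟨e, ⟨e, e⟩⟩⟩ — Rome needs e; every needs t; neither fits.
never : t — Rome needs e; never needs nothing (atomic); neither fits.
read — combines: Rome : ⟨e, e⟩ takes read : e as argument, giving e.
city : ⟨⟨t, t⟩, t⟩ — Rome needs e; city needs ⟨t, t⟩; neither fits.

read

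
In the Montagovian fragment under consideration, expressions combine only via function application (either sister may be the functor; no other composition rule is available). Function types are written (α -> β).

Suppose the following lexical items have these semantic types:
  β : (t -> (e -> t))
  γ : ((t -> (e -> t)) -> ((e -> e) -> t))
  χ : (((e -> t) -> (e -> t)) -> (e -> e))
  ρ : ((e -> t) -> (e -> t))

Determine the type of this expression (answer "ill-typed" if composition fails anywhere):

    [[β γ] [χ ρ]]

[β γ] — γ of type ((t -> (e -> t)) -> ((e -> e) -> t)) combines with β of type (t -> (e -> t)): type ((e -> e) -> t).
[χ ρ] — χ of type (((e -> t) -> (e -> t)) -> (e -> e)) combines with ρ of type ((e -> t) -> (e -> t)): type (e -> e).
[[β γ] [χ ρ]] — [β γ] of type ((e -> e) -> t) combines with [χ ρ] of type (e -> e): type t.

t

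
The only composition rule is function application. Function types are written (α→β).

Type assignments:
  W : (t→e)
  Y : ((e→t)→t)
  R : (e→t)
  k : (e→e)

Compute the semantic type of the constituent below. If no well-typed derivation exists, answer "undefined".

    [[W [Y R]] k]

e

At [Y R], Y : ((e→t)→t) takes R : (e→t), giving t.
At [W [Y R]], W : (t→e) takes [Y R] : t, giving e.
At [[W [Y R]] k], k : (e→e) takes [W [Y R]] : e, giving e.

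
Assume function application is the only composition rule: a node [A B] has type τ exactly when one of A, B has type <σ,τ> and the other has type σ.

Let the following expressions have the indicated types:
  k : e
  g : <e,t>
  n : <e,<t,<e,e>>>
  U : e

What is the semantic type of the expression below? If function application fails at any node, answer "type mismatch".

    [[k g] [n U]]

<e,e>

[k g] — g of type <e,t> combines with k of type e: type t.
[n U] — n of type <e,<t,<e,e>>> combines with U of type e: type <t,<e,e>>.
[[k g] [n U]] — [n U] of type <t,<e,e>> combines with [k g] of type t: type <e,e>.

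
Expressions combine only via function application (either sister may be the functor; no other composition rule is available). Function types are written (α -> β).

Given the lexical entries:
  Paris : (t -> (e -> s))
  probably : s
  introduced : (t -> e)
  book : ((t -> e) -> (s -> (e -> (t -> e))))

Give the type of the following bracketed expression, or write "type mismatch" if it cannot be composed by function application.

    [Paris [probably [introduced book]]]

[introduced book]: book is ((t -> e) -> (s -> (e -> (t -> e)))), introduced is (t -> e); result (s -> (e -> (t -> e))).
[probably [introduced book]]: [introduced book] is (s -> (e -> (t -> e))), probably is s; result (e -> (t -> e)).
[Paris [probably [introduced book]]]: (t -> (e -> s)) and (e -> (t -> e)) cannot combine by function application — type clash.

type mismatch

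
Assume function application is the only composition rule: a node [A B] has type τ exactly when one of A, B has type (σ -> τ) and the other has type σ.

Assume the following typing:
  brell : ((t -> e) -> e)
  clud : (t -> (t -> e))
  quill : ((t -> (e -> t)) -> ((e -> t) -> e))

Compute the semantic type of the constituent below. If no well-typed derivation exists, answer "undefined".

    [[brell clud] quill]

undefined

At [brell clud]: neither ((t -> e) -> e) nor (t -> (t -> e)) can take the other as argument; the node is ill-typed.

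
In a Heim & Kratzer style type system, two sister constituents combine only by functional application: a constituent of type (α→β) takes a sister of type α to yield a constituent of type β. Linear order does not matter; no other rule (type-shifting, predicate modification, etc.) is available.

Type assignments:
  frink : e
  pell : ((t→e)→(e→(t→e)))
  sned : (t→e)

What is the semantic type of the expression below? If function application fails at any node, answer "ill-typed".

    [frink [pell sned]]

(t→e)

[pell sned]: ((t→e)→(e→(t→e))) applied to (t→e) yields (e→(t→e)).
[frink [pell sned]]: (e→(t→e)) applied to e yields (t→e).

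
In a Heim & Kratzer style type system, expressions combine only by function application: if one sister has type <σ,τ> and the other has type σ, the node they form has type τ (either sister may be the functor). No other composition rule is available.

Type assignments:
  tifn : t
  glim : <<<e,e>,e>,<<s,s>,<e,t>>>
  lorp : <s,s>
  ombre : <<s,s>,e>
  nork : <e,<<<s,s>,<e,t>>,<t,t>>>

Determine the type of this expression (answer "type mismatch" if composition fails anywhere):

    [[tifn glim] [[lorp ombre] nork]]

type mismatch

At [tifn glim]: neither t nor <<<e,e>,e>,<<s,s>,<e,t>>> can take the other as argument; the node is ill-typed.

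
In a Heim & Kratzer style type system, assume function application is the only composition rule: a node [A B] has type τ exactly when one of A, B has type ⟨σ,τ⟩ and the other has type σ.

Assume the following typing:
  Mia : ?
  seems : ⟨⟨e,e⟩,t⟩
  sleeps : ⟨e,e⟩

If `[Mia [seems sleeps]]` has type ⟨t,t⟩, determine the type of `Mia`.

⟨t,⟨t,t⟩⟩

[Mia [seems sleeps]] is required to be ⟨t,t⟩. [seems sleeps] : t cannot yield ⟨t,t⟩ as functor, so Mia : ⟨t,⟨t,t⟩⟩.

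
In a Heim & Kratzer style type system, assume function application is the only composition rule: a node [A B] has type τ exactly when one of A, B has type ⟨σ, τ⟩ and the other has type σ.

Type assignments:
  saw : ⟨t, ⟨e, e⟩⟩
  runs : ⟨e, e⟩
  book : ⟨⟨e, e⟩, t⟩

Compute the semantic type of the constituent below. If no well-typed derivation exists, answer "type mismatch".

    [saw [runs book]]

⟨e, e⟩

[runs book]: functor book : ⟨⟨e, e⟩, t⟩, argument runs : ⟨e, e⟩; result t.
[saw [runs book]]: functor saw : ⟨t, ⟨e, e⟩⟩, argument [runs book] : t; result ⟨e, e⟩.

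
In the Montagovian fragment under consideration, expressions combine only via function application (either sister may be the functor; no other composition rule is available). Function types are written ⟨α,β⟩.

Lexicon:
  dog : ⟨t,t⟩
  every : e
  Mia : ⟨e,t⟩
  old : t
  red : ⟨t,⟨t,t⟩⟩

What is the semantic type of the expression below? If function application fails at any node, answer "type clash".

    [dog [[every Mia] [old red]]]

t

[every Mia]: Mia is ⟨e,t⟩, every is e; result t.
[old red]: red is ⟨t,⟨t,t⟩⟩, old is t; result ⟨t,t⟩.
[[every Mia] [old red]]: [old red] is ⟨t,t⟩, [every Mia] is t; result t.
[dog [[every Mia] [old red]]]: dog is ⟨t,t⟩, [[every Mia] [old red]] is t; result t.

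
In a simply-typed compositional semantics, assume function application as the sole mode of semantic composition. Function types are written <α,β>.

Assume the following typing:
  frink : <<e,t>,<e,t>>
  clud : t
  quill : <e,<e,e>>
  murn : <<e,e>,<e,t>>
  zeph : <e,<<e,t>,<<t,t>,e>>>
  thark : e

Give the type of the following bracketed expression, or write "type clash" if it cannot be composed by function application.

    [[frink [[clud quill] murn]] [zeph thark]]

type clash

At [clud quill]: neither t nor <e,<e,e>> can take the other as argument; the node is ill-typed.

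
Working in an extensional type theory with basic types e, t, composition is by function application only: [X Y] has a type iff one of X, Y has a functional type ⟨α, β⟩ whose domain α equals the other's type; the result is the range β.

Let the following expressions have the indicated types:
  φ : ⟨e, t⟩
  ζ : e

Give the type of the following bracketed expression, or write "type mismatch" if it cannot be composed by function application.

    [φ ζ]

[φ ζ]: ⟨e, t⟩ applied to e yields t.

t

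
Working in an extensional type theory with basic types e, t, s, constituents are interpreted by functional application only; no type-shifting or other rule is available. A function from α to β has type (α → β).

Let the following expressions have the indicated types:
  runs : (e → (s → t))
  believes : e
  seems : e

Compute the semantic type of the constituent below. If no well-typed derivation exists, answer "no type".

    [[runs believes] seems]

no type

At [runs believes], runs : (e → (s → t)) takes believes : e, giving (s → t).
[[runs believes] seems]: (s → t) and e cannot combine by function application — type clash.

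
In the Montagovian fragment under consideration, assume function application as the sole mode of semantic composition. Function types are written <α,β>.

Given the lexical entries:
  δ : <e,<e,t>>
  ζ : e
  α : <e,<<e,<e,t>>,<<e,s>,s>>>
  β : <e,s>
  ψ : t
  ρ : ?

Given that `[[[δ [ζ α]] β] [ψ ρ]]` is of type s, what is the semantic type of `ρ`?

[[[δ [ζ α]] β] [ψ ρ]] is required to be s. [[δ [ζ α]] β] : s cannot yield s as functor, so [ψ ρ] : <s,s>.
[ψ ρ] is required to be <s,s>. ψ : t cannot yield <s,s> as functor, so ρ : <t,<s,s>>.

<t,<s,s>>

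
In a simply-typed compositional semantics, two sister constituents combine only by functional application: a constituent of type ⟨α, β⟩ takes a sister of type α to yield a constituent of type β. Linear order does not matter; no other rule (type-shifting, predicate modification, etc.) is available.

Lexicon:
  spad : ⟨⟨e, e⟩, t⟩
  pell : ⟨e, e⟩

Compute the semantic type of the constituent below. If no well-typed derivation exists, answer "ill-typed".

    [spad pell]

t

At [spad pell], spad : ⟨⟨e, e⟩, t⟩ takes pell : ⟨e, e⟩, giving t.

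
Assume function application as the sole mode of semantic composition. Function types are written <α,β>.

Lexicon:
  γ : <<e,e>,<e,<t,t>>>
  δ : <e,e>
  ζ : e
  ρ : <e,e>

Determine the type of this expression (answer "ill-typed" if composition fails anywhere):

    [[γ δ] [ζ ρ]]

[γ δ]: γ is <<e,e>,<e,<t,t>>>, δ is <e,e>; result <e,<t,t>>.
[ζ ρ]: ρ is <e,e>, ζ is e; result e.
[[γ δ] [ζ ρ]]: [γ δ] is <e,<t,t>>, [ζ ρ] is e; result <t,t>.

<t,t>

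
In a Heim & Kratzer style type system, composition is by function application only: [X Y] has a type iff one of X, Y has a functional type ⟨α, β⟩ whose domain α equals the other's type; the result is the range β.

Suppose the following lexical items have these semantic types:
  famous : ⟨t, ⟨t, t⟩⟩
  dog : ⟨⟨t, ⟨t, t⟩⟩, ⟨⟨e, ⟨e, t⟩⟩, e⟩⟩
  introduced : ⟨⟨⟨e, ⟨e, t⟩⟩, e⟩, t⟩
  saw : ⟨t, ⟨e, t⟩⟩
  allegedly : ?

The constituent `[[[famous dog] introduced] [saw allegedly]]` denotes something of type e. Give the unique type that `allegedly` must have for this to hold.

[[[famous dog] introduced] [saw allegedly]] is required to be e. [[famous dog] introduced] : t cannot yield e as functor, so [saw allegedly] : ⟨t, e⟩.
[saw allegedly] is required to be ⟨t, e⟩. saw : ⟨t, ⟨e, t⟩⟩ cannot yield ⟨t, e⟩ as functor, so allegedly : ⟨⟨t, ⟨e, t⟩⟩, ⟨t, e⟩⟩.

⟨⟨t, ⟨e, t⟩⟩, ⟨t, e⟩⟩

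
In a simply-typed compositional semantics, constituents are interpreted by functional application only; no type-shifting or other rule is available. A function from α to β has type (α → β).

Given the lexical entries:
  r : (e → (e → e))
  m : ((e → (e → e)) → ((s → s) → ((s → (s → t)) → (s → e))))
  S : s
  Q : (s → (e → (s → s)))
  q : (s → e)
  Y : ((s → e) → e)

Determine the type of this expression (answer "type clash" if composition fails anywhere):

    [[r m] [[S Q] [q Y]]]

[r m]: functor m : ((e → (e → e)) → ((s → s) → ((s → (s → t)) → (s → e)))), argument r : (e → (e → e)); result ((s → s) → ((s → (s → t)) → (s → e))).
[S Q]: functor Q : (s → (e → (s → s))), argument S : s; result (e → (s → s)).
[q Y]: functor Y : ((s → e) → e), argument q : (s → e); result e.
[[S Q] [q Y]]: functor [S Q] : (e → (s → s)), argument [q Y] : e; result (s → s).
[[r m] [[S Q] [q Y]]]: functor [r m] : ((s → s) → ((s → (s → t)) → (s → e))), argument [[S Q] [q Y]] : (s → s); result ((s → (s → t)) → (s → e)).

((s → (s → t)) → (s → e))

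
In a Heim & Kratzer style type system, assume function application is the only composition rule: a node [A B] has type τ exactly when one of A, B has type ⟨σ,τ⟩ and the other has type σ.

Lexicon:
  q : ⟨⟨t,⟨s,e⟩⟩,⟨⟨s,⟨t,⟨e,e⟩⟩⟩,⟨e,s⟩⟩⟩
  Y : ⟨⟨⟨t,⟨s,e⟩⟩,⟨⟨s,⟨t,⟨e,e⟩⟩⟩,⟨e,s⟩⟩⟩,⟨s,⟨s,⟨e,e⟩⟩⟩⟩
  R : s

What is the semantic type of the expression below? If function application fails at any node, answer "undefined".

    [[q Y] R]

⟨s,⟨e,e⟩⟩

At [q Y], Y : ⟨⟨⟨t,⟨s,e⟩⟩,⟨⟨s,⟨t,⟨e,e⟩⟩⟩,⟨e,s⟩⟩⟩,⟨s,⟨s,⟨e,e⟩⟩⟩⟩ takes q : ⟨⟨t,⟨s,e⟩⟩,⟨⟨s,⟨t,⟨e,e⟩⟩⟩,⟨e,s⟩⟩⟩, giving ⟨s,⟨s,⟨e,e⟩⟩⟩.
At [[q Y] R], [q Y] : ⟨s,⟨s,⟨e,e⟩⟩⟩ takes R : s, giving ⟨s,⟨e,e⟩⟩.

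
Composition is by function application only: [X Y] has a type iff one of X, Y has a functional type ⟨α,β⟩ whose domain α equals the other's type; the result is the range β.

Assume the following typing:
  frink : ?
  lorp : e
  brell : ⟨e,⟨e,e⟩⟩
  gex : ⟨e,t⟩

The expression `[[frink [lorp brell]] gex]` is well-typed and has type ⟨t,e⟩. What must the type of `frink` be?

[[frink [lorp brell]] gex] must have type ⟨t,e⟩. The sister gex has type ⟨e,t⟩; that is not a function onto ⟨t,e⟩, so [frink [lorp brell]] must be the functor, of type ⟨⟨e,t⟩,⟨t,e⟩⟩.
[frink [lorp brell]] must have type ⟨⟨e,t⟩,⟨t,e⟩⟩. The sister [lorp brell] has type ⟨e,e⟩; that is not a function onto ⟨⟨e,t⟩,⟨t,e⟩⟩, so frink must be the functor, of type ⟨⟨e,e⟩,⟨⟨e,t⟩,⟨t,e⟩⟩⟩.

⟨⟨e,e⟩,⟨⟨e,t⟩,⟨t,e⟩⟩⟩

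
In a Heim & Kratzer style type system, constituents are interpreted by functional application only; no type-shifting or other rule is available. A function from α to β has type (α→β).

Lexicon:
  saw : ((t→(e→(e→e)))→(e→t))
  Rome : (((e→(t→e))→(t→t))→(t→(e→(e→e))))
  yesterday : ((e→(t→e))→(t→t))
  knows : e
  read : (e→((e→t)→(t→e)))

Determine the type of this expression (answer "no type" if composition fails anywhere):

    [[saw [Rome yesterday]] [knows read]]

(t→e)

[Rome yesterday] — Rome of type (((e→(t→e))→(t→t))→(t→(e→(e→e)))) combines with yesterday of type ((e→(t→e))→(t→t)): type (t→(e→(e→e))).
[saw [Rome yesterday]] — saw of type ((t→(e→(e→e)))→(e→t)) combines with [Rome yesterday] of type (t→(e→(e→e))): type (e→t).
[knows read] — read of type (e→((e→t)→(t→e))) combines with knows of type e: type ((e→t)→(t→e)).
[[saw [Rome yesterday]] [knows read]] — [knows read] of type ((e→t)→(t→e)) combines with [saw [Rome yesterday]] of type (e→t): type (t→e).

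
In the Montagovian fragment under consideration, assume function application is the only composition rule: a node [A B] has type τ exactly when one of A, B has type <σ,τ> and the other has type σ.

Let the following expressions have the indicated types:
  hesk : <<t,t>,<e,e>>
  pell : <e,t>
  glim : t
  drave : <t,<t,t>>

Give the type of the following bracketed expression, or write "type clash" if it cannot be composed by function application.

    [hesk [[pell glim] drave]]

[pell glim]: <e,t> with t — neither is a function whose domain matches the other; composition fails here.

type clash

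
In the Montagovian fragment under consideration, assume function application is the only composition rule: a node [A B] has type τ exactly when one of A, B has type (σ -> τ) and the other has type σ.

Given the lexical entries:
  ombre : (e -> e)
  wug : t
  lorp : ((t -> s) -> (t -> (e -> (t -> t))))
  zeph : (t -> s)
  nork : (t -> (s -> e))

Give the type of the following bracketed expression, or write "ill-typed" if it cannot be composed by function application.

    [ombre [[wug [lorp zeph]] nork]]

ill-typed

At [lorp zeph], lorp : ((t -> s) -> (t -> (e -> (t -> t)))) takes zeph : (t -> s), giving (t -> (e -> (t -> t))).
At [wug [lorp zeph]], [lorp zeph] : (t -> (e -> (t -> t))) takes wug : t, giving (e -> (t -> t)).
[[wug [lorp zeph]] nork]: (e -> (t -> t)) and (t -> (s -> e)) cannot combine by function application — type clash.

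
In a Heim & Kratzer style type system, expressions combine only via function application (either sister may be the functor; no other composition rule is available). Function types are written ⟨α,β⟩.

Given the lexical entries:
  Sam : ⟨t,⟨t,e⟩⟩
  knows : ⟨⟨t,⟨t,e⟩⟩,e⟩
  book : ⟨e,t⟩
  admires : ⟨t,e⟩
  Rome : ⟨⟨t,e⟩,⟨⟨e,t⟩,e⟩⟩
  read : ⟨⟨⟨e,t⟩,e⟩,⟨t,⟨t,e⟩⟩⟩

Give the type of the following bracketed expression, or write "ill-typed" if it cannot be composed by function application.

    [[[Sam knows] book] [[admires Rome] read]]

⟨t,e⟩

At [Sam knows], knows : ⟨⟨t,⟨t,e⟩⟩,e⟩ takes Sam : ⟨t,⟨t,e⟩⟩, giving e.
At [[Sam knows] book], book : ⟨e,t⟩ takes [Sam knows] : e, giving t.
At [admires Rome], Rome : ⟨⟨t,e⟩,⟨⟨e,t⟩,e⟩⟩ takes admires : ⟨t,e⟩, giving ⟨⟨e,t⟩,e⟩.
At [[admires Rome] read], read : ⟨⟨⟨e,t⟩,e⟩,⟨t,⟨t,e⟩⟩⟩ takes [admires Rome] : ⟨⟨e,t⟩,e⟩, giving ⟨t,⟨t,e⟩⟩.
At [[[Sam knows] book] [[admires Rome] read]], [[admires Rome] read] : ⟨t,⟨t,e⟩⟩ takes [[Sam knows] book] : t, giving ⟨t,e⟩.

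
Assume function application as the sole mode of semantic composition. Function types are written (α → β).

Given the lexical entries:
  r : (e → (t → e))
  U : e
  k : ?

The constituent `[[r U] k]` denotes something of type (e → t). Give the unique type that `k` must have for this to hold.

[[r U] k] must have type (e → t). The sister [r U] has type (t → e); that is not a function onto (e → t), so k must be the functor, of type ((t → e) → (e → t)).

((t → e) → (e → t))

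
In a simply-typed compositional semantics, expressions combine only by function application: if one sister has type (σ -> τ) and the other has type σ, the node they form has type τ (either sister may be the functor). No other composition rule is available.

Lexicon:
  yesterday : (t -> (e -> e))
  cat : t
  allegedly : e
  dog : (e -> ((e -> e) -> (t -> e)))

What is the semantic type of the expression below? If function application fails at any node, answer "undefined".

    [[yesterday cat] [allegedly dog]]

(t -> e)

[yesterday cat] — yesterday of type (t -> (e -> e)) combines with cat of type t: type (e -> e).
[allegedly dog] — dog of type (e -> ((e -> e) -> (t -> e))) combines with allegedly of type e: type ((e -> e) -> (t -> e)).
[[yesterday cat] [allegedly dog]] — [allegedly dog] of type ((e -> e) -> (t -> e)) combines with [yesterday cat] of type (e -> e): type (t -> e).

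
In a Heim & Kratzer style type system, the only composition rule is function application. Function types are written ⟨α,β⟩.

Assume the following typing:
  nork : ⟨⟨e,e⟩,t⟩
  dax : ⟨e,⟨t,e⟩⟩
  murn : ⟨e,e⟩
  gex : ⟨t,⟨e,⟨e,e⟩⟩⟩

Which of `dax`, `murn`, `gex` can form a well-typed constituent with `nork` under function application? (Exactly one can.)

dax : ⟨e,⟨t,e⟩⟩ — no; nork wants ⟨e,e⟩, and dax wants e.
murn — combines: nork : ⟨⟨e,e⟩,t⟩ takes murn : ⟨e,e⟩ as argument, giving t.
gex : ⟨t,⟨e,⟨e,e⟩⟩⟩ — no; nork wants ⟨e,e⟩, and gex wants t.

murn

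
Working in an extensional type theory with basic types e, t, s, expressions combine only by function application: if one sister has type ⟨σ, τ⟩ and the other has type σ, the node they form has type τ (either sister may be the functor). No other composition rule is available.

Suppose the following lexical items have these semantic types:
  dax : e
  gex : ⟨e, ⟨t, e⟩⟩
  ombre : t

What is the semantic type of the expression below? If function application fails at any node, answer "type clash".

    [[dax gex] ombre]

e

[dax gex] — gex of type ⟨e, ⟨t, e⟩⟩ combines with dax of type e: type ⟨t, e⟩.
[[dax gex] ombre] — [dax gex] of type ⟨t, e⟩ combines with ombre of type t: type e.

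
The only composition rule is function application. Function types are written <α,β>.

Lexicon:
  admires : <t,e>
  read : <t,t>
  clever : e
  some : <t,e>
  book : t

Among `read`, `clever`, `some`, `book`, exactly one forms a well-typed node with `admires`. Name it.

book

read : <t,t> — does not combine with admires.
clever : e — does not combine with admires.
some : <t,e> — does not combine with admires.
book — combines: admires : <t,e> takes book : t as argument, giving e.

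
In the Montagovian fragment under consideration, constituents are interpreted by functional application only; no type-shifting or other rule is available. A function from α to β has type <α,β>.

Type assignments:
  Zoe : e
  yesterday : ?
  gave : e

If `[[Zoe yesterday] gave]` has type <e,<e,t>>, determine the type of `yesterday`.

<e,<e,<e,<e,t>>>>

For [[Zoe yesterday] gave] to have type <e,<e,t>> with gave of type e, [Zoe yesterday] must be the function: [Zoe yesterday] : <e,<e,<e,t>>>.
For [Zoe yesterday] to have type <e,<e,<e,t>>> with Zoe of type e, yesterday must be the function: yesterday : <e,<e,<e,<e,t>>>>.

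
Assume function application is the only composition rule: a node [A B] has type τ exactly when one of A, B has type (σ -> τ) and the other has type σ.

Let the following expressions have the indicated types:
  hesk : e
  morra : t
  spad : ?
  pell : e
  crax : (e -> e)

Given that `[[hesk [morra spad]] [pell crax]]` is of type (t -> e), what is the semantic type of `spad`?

(t -> (e -> (e -> (t -> e))))

For [[hesk [morra spad]] [pell crax]] to have type (t -> e) with [pell crax] of type e, [hesk [morra spad]] must be the function: [hesk [morra spad]] : (e -> (t -> e)).
For [hesk [morra spad]] to have type (e -> (t -> e)) with hesk of type e, [morra spad] must be the function: [morra spad] : (e -> (e -> (t -> e))).
For [morra spad] to have type (e -> (e -> (t -> e))) with morra of type t, spad must be the function: spad : (t -> (e -> (e -> (t -> e)))).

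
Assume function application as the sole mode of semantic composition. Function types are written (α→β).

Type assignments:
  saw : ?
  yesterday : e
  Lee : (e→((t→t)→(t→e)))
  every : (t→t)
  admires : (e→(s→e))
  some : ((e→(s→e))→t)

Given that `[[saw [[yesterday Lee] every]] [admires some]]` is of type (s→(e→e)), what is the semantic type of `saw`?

((t→e)→(t→(s→(e→e))))

[[saw [[yesterday Lee] every]] [admires some]] must have type (s→(e→e)). The sister [admires some] has type t; that is not a function onto (s→(e→e)), so [saw [[yesterday Lee] every]] must be the functor, of type (t→(s→(e→e))).
[saw [[yesterday Lee] every]] must have type (t→(s→(e→e))). The sister [[yesterday Lee] every] has type (t→e); that is not a function onto (t→(s→(e→e))), so saw must be the functor, of type ((t→e)→(t→(s→(e→e)))).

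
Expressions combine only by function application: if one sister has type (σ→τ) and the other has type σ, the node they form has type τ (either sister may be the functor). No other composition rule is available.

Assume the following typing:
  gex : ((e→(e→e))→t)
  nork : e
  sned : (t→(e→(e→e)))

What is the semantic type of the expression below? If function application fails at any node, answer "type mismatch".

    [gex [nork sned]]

[nork sned]: e and (t→(e→(e→e))) cannot combine by function application — type clash.

type mismatch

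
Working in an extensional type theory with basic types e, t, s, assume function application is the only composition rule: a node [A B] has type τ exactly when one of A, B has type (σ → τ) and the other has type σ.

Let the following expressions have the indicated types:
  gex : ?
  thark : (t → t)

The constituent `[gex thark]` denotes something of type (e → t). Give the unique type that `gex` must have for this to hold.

[gex thark] is required to be (e → t). thark : (t → t) cannot yield (e → t) as functor, so gex : ((t → t) → (e → t)).

((t → t) → (e → t))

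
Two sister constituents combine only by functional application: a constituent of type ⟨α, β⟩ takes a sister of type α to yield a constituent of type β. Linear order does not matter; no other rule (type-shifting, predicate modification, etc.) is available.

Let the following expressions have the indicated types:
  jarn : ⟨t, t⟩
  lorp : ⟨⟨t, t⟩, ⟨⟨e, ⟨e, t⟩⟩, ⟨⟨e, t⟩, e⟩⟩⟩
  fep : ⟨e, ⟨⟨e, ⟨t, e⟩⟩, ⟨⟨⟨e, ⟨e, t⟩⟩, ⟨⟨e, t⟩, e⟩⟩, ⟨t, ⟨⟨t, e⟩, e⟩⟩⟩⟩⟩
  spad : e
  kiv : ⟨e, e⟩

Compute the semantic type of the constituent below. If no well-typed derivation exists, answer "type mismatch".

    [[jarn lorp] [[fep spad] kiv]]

type mismatch

[jarn lorp]: lorp is ⟨⟨t, t⟩, ⟨⟨e, ⟨e, t⟩⟩, ⟨⟨e, t⟩, e⟩⟩⟩, jarn is ⟨t, t⟩; result ⟨⟨e, ⟨e, t⟩⟩, ⟨⟨e, t⟩, e⟩⟩.
[fep spad]: fep is ⟨e, ⟨⟨e, ⟨t, e⟩⟩, ⟨⟨⟨e, ⟨e, t⟩⟩, ⟨⟨e, t⟩, e⟩⟩, ⟨t, ⟨⟨t, e⟩, e⟩⟩⟩⟩⟩, spad is e; result ⟨⟨e, ⟨t, e⟩⟩, ⟨⟨⟨e, ⟨e, t⟩⟩, ⟨⟨e, t⟩, e⟩⟩, ⟨t, ⟨⟨t, e⟩, e⟩⟩⟩⟩.
[[fep spad] kiv]: ⟨⟨e, ⟨t, e⟩⟩, ⟨⟨⟨e, ⟨e, t⟩⟩, ⟨⟨e, t⟩, e⟩⟩, ⟨t, ⟨⟨t, e⟩, e⟩⟩⟩⟩ and ⟨e, e⟩ cannot combine by function application — type clash.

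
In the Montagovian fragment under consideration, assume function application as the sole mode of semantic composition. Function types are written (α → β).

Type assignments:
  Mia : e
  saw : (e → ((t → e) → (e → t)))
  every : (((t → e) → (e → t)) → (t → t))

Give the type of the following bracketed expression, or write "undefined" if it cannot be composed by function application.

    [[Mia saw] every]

(t → t)

At [Mia saw], saw : (e → ((t → e) → (e → t))) takes Mia : e, giving ((t → e) → (e → t)).
At [[Mia saw] every], every : (((t → e) → (e → t)) → (t → t)) takes [Mia saw] : ((t → e) → (e → t)), giving (t → t).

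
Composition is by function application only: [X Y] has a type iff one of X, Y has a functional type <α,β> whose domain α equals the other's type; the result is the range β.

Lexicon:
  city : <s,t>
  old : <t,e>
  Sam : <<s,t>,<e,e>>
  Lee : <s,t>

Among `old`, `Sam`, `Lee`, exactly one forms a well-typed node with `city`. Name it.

Sam

old : <t,e> — no; city wants s, and old wants t.
Sam — combines: Sam : <<s,t>,<e,e>> takes city : <s,t> as argument, giving <e,e>.
Lee : <s,t> — no; city wants s, and Lee wants s.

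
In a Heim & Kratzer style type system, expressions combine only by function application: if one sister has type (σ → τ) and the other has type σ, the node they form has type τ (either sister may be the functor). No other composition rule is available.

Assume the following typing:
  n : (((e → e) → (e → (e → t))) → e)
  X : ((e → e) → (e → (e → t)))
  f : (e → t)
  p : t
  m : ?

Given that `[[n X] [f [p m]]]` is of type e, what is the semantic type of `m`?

(t → ((e → t) → (e → e)))

For [[n X] [f [p m]]] to have type e with [n X] of type e, [f [p m]] must be the function: [f [p m]] : (e → e).
For [f [p m]] to have type (e → e) with f of type (e → t), [p m] must be the function: [p m] : ((e → t) → (e → e)).
For [p m] to have type ((e → t) → (e → e)) with p of type t, m must be the function: m : (t → ((e → t) → (e → e))).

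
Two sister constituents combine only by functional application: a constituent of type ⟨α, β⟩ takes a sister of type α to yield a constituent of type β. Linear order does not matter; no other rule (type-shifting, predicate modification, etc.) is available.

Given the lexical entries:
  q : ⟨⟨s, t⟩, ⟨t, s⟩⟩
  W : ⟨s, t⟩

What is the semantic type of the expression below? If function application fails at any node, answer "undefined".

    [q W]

[q W]: q is ⟨⟨s, t⟩, ⟨t, s⟩⟩, W is ⟨s, t⟩; result ⟨t, s⟩.

⟨t, s⟩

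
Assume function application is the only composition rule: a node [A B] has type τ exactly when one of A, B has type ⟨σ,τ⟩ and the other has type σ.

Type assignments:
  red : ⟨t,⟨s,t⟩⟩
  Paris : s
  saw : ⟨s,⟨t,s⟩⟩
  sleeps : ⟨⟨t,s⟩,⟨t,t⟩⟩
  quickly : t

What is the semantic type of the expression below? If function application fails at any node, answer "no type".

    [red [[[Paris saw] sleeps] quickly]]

[Paris saw]: ⟨s,⟨t,s⟩⟩ applied to s yields ⟨t,s⟩.
[[Paris saw] sleeps]: ⟨⟨t,s⟩,⟨t,t⟩⟩ applied to ⟨t,s⟩ yields ⟨t,t⟩.
[[[Paris saw] sleeps] quickly]: ⟨t,t⟩ applied to t yields t.
[red [[[Paris saw] sleeps] quickly]]: ⟨t,⟨s,t⟩⟩ applied to t yields ⟨s,t⟩.

⟨s,t⟩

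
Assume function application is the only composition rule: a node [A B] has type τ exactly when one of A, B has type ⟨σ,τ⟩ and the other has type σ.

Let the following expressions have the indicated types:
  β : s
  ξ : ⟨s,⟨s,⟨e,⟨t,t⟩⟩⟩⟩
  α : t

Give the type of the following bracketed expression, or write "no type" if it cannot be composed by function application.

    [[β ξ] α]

[β ξ] — ξ of type ⟨s,⟨s,⟨e,⟨t,t⟩⟩⟩⟩ combines with β of type s: type ⟨s,⟨e,⟨t,t⟩⟩⟩.
At [[β ξ] α]: neither ⟨s,⟨e,⟨t,t⟩⟩⟩ nor t can take the other as argument; the node is ill-typed.

no type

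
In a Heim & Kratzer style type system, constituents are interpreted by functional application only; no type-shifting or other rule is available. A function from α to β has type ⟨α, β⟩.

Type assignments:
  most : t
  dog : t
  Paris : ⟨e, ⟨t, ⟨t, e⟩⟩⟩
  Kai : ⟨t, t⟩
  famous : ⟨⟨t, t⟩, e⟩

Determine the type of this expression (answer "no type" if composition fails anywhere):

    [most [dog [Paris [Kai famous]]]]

[Kai famous]: famous is ⟨⟨t, t⟩, e⟩, Kai is ⟨t, t⟩; result e.
[Paris [Kai famous]]: Paris is ⟨e, ⟨t, ⟨t, e⟩⟩⟩, [Kai famous] is e; result ⟨t, ⟨t, e⟩⟩.
[dog [Paris [Kai famous]]]: [Paris [Kai famous]] is ⟨t, ⟨t, e⟩⟩, dog is t; result ⟨t, e⟩.
[most [dog [Paris [Kai famous]]]]: [dog [Paris [Kai famous]]] is ⟨t, e⟩, most is t; result e.

e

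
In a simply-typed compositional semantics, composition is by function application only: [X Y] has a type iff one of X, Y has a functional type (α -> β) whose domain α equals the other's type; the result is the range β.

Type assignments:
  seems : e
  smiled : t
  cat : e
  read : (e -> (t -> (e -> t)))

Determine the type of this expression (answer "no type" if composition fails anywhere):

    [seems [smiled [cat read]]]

[cat read]: functor read : (e -> (t -> (e -> t))), argument cat : e; result (t -> (e -> t)).
[smiled [cat read]]: functor [cat read] : (t -> (e -> t)), argument smiled : t; result (e -> t).
[seems [smiled [cat read]]]: functor [smiled [cat read]] : (e -> t), argument seems : e; result t.

t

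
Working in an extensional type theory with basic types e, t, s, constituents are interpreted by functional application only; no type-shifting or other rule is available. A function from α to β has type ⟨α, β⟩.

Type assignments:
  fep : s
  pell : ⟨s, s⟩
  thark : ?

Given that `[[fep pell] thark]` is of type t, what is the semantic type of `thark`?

⟨s, t⟩

[[fep pell] thark] is required to be t. [fep pell] : s cannot yield t as functor, so thark : ⟨s, t⟩.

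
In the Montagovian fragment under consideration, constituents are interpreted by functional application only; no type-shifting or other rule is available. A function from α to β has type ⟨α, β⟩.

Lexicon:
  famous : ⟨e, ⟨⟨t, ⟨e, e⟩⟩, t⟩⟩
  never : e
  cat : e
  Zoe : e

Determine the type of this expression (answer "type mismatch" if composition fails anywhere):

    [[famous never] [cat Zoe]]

[famous never]: famous is ⟨e, ⟨⟨t, ⟨e, e⟩⟩, t⟩⟩, never is e; result ⟨⟨t, ⟨e, e⟩⟩, t⟩.
At [cat Zoe]: neither e nor e can take the other as argument; the node is ill-typed.

type mismatch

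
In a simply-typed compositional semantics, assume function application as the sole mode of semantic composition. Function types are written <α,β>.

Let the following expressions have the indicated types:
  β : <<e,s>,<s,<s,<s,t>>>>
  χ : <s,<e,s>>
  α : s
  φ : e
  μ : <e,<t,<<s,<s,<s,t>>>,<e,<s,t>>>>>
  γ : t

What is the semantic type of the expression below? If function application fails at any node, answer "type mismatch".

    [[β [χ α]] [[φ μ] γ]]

[χ α] — χ of type <s,<e,s>> combines with α of type s: type <e,s>.
[β [χ α]] — β of type <<e,s>,<s,<s,<s,t>>>> combines with [χ α] of type <e,s>: type <s,<s,<s,t>>>.
[φ μ] — μ of type <e,<t,<<s,<s,<s,t>>>,<e,<s,t>>>>> combines with φ of type e: type <t,<<s,<s,<s,t>>>,<e,<s,t>>>>.
[[φ μ] γ] — [φ μ] of type <t,<<s,<s,<s,t>>>,<e,<s,t>>>> combines with γ of type t: type <<s,<s,<s,t>>>,<e,<s,t>>>.
[[β [χ α]] [[φ μ] γ]] — [[φ μ] γ] of type <<s,<s,<s,t>>>,<e,<s,t>>> combines with [β [χ α]] of type <s,<s,<s,t>>>: type <e,<s,t>>.

<e,<s,t>>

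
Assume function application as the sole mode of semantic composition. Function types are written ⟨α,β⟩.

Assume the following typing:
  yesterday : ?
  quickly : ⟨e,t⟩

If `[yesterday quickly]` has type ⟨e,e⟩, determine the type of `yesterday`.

For [yesterday quickly] to have type ⟨e,e⟩ with quickly of type ⟨e,t⟩, yesterday must be the function: yesterday : ⟨⟨e,t⟩,⟨e,e⟩⟩.

⟨⟨e,t⟩,⟨e,e⟩⟩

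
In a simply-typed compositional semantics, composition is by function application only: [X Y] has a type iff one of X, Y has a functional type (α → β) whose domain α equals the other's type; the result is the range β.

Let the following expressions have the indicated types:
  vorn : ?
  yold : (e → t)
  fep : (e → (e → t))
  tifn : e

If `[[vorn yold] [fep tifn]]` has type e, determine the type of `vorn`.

[[vorn yold] [fep tifn]] must have type e. The sister [fep tifn] has type (e → t); that is not a function onto e, so [vorn yold] must be the functor, of type ((e → t) → e).
[vorn yold] must have type ((e → t) → e). The sister yold has type (e → t); that is not a function onto ((e → t) → e), so vorn must be the functor, of type ((e → t) → ((e → t) → e)).

((e → t) → ((e → t) → e))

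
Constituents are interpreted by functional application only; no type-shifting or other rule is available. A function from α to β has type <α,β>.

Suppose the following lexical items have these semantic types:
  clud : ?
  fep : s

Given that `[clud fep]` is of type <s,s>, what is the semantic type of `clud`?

<s,<s,s>>

At [clud fep] (required: <s,s>): fep is s, which is not a function with range <s,s>; hence clud is the functor — type <s,<s,s>>.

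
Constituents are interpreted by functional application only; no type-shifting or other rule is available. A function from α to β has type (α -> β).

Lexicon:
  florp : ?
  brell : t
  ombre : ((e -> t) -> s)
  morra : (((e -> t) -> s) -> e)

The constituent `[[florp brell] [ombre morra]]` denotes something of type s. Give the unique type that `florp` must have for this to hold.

At [[florp brell] [ombre morra]] (required: s): [ombre morra] is e, which is not a function with range s; hence [florp brell] is the functor — type (e -> s).
At [florp brell] (required: (e -> s)): brell is t, which is not a function with range (e -> s); hence florp is the functor — type (t -> (e -> s)).

(t -> (e -> s))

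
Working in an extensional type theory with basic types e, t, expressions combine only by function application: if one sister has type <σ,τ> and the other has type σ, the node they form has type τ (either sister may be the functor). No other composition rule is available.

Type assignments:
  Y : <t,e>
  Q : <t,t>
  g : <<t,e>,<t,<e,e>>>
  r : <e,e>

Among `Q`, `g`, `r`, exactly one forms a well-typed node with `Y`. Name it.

Q : <t,t> — does not combine with Y.
g — combines: g : <<t,e>,<t,<e,e>>> takes Y : <t,e> as argument, giving <t,<e,e>>.
r : <e,e> — does not combine with Y.

g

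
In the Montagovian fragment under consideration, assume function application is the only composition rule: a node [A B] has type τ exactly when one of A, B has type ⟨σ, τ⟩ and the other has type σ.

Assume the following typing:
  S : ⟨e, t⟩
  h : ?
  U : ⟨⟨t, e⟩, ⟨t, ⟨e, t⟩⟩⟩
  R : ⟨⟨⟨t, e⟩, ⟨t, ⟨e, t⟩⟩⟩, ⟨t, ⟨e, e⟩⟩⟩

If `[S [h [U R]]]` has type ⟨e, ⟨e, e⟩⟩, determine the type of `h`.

⟨⟨t, ⟨e, e⟩⟩, ⟨⟨e, t⟩, ⟨e, ⟨e, e⟩⟩⟩⟩

For [S [h [U R]]] to have type ⟨e, ⟨e, e⟩⟩ with S of type ⟨e, t⟩, [h [U R]] must be the function: [h [U R]] : ⟨⟨e, t⟩, ⟨e, ⟨e, e⟩⟩⟩.
For [h [U R]] to have type ⟨⟨e, t⟩, ⟨e, ⟨e, e⟩⟩⟩ with [U R] of type ⟨t, ⟨e, e⟩⟩, h must be the function: h : ⟨⟨t, ⟨e, e⟩⟩, ⟨⟨e, t⟩, ⟨e, ⟨e, e⟩⟩⟩⟩.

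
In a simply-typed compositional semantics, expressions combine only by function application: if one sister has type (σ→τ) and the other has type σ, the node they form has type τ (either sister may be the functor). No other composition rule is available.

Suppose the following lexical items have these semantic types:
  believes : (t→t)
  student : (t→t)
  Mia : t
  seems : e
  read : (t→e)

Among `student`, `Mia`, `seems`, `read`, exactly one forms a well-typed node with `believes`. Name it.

student : (t→t) — believes needs t; student needs t; neither fits.
Mia — combines: believes : (t→t) takes Mia : t as argument, giving t.
seems : e — believes needs t; seems needs nothing (atomic); neither fits.
read : (t→e) — believes needs t; read needs t; neither fits.

Mia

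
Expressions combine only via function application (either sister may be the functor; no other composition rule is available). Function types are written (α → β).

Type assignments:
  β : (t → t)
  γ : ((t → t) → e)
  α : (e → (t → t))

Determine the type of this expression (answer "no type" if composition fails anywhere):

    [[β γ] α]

[β γ]: functor γ : ((t → t) → e), argument β : (t → t); result e.
[[β γ] α]: functor α : (e → (t → t)), argument [β γ] : e; result (t → t).

(t → t)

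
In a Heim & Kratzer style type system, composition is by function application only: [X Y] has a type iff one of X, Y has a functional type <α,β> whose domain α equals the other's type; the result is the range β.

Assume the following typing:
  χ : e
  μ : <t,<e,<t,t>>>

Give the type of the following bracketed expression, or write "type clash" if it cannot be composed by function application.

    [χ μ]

At [χ μ]: neither e nor <t,<e,<t,t>>> can take the other as argument; the node is ill-typed.

type clash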